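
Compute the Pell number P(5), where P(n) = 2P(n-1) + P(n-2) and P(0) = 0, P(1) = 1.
Computing the sequence terms:
0, 1, 2, 5, 12, 29

29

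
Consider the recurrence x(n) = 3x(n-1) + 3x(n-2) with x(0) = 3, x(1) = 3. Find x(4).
Computing the sequence terms:
3, 3, 18, 63, 243

243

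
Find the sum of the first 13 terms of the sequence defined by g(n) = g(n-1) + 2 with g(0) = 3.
Computing the sequence terms: 3, 5, 7, 9, 11, 13, 15, 17, 19, 21, 23, 25, 27
Adding these values together:

195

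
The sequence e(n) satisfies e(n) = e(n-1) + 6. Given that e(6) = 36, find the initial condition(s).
e(6) = e(0) + 6·6, so e(0) = 36 - 36 = 0.

e(0) = 0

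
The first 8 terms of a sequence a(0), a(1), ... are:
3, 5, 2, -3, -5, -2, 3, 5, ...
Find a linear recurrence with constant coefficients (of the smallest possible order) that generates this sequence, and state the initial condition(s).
Look for the lowest-order linear relation among consecutive terms.
Observation: a(n) - 1·a(n-1) - (-1)·a(n-2) = 0 holds for the shown terms, and no order-1 relation a(n) = α·a(n-1) + β fits.
Check at n=3: 1·2 + (-1)·5 = -3. ✓

a(n) = a(n-1) - a(n-2), a(0) = 3, a(1) = 5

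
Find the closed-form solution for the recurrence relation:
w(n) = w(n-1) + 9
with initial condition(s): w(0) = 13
Recurrence: w(n) = w(n-1) + 9, initial: w(0) = 13.
Each step adds 9, so w(n) = w(0) + 9n = 9n + 13.

w(n) = 9n + 13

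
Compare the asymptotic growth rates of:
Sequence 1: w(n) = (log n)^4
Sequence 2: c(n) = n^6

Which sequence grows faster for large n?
Comparing growth rates:
Growth-rate hierarchy: log n ≺ any polynomial ≺ any exponential cⁿ (c>1) ≺ n! ≺ nⁿ.
polynomial degree 6 dominates polylogarithmic (log n)^4 asymptotically.

c(n) grows faster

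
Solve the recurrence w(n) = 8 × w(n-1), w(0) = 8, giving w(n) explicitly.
Recurrence: w(n) = 8 × w(n-1), initial: w(0) = 8.
Each term is 8 times the previous, so this is geometric with ratio 8. After n steps: w(n) = w(0)·8ⁿ = 8·8ⁿ.

w(n) = 8·8ⁿ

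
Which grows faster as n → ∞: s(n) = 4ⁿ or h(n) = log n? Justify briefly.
Comparing growth rates:
Growth-rate hierarchy: log n ≺ any polynomial ≺ any exponential cⁿ (c>1) ≺ n! ≺ nⁿ.
exponential base 4 dominates logarithmic asymptotically.

s(n) grows faster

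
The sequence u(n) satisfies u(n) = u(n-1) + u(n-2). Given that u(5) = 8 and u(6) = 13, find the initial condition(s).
Work backwards using u(k) = u(k+2) - u(k+1):
u(4) = u(6) - u(5) = 13 - 8 = 5
u(3) = u(5) - u(4) = 8 - 5 = 3
u(2) = u(4) - u(3) = 5 - 3 = 2
u(1) = u(3) - u(2) = 3 - 2 = 1
u(0) = u(2) - u(1) = 2 - 1 = 1

u(0) = 1, u(1) = 1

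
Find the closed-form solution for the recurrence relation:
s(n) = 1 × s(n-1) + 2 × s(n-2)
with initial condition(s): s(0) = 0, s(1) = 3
Recurrence: s(n) = 1 × s(n-1) + 2 × s(n-2), initial: s(0) = 0, s(1) = 3.
Characteristic equation: r² - 1r - 2 = 0, which factors as (r - 2)(r + 1) = 0, so r = 2, -1. General solution s(n) = A·2ⁿ + B·(-1)ⁿ. From s(0) = 0: A + B = 0. From s(1) = 3: 2A - 1B = 3. Solving gives A = 1, B = -1.

s(n) = 2ⁿ - (-1)ⁿ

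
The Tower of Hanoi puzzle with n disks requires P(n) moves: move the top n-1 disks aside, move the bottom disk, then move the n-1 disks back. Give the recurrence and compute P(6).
Moving n disks = move the top n-1 disks aside (P(n-1) moves) + move the largest disk (1 move) + move the n-1 disks back on top (P(n-1) moves), so P(n) = 2P(n-1) + 1, with P(1) = 1 (a single disk takes one move).
First terms: 1, 3, 7, 15, 31, 63, … — each is one less than a power of 2. Indeed P(n) + 1 = 2(P(n-1) + 1) with P(1) + 1 = 2, so P(n) + 1 = 2ⁿ and P(n) = 2ⁿ - 1.
Hence P(6) = 2^6 - 1 = 64 - 1 = 63.

P(n) = 2P(n-1) + 1, P(1) = 1; P(6) = 63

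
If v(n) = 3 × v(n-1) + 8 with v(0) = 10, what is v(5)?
Computing step by step:
v(0) = 10
v(1) = 3 × 10 + 8 = 38
v(2) = 3 × 38 + 8 = 122
v(3) = 3 × 122 + 8 = 374
v(4) = 3 × 374 + 8 = 1130
v(5) = 3 × 1130 + 8 = 3398

3398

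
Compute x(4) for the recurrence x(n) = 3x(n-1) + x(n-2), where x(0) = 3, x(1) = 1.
Computing the sequence terms:
3, 1, 6, 19, 63

63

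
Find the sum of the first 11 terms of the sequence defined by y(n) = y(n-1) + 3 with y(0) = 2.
Computing the sequence terms: 2, 5, 8, 11, 14, 17, 20, 23, 26, 29, 32
Adding these values together:

187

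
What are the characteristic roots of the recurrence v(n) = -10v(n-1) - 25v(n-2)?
Substitute v(n) = rⁿ and divide through by rⁿ⁻²: r² + 10r + 25 = 0
Factor: (r + 5)² = 0, so r = -5 (double root).
General solution: v(n) = (A + Bn)·(-5)ⁿ

Characteristic: r² + 10r + 25 = 0, Roots: r = -5 (double root)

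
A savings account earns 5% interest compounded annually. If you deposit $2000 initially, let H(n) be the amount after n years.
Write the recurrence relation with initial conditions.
Each year the balance grows by 5%, i.e. is multiplied by 1 + 5/100 = 1.05, so H(n) = 1.05 × H(n-1). The initial deposit gives H(0) = 2000.
Unrolling gives the closed form H(n) = 2000 × (1.05)ⁿ.

H(n) = 1.05 × H(n-1), H(0) = 2000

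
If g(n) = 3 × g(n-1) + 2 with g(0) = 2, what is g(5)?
Computing step by step:
g(0) = 2
g(1) = 3 × 2 + 2 = 8
g(2) = 3 × 8 + 2 = 26
g(3) = 3 × 26 + 2 = 80
g(4) = 3 × 80 + 2 = 242
g(5) = 3 × 242 + 2 = 728

728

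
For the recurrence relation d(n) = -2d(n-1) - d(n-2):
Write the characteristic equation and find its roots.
Substitute d(n) = rⁿ and divide through by rⁿ⁻²: r² + 2r + 1 = 0
Factor: (r + 1)² = 0, so r = -1 (double root).
General solution: d(n) = (A + Bn)·(-1)ⁿ

Characteristic: r² + 2r + 1 = 0, Roots: r = -1 (double root)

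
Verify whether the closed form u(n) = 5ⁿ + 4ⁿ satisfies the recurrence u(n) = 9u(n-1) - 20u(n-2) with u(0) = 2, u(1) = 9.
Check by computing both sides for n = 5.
From the recurrence with u(0) = 2, u(1) = 9:
  u(0) = 2, u(1) = 9, u(2) = 41, u(3) = 189, u(4) = 881, u(5) = 4149
  so the recurrence gives u(5) = 4149.
From the proposed closed form u(n) = 5ⁿ + 4ⁿ:
  u(5) = 4149.
Both sides give 4149 at n = 5, and the initial condition(s) match, so the closed form is consistent.

Yes, the closed form is correct.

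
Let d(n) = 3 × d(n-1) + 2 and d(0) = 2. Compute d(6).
Computing step by step:
d(0) = 2
d(1) = 3 × 2 + 2 = 8
d(2) = 3 × 8 + 2 = 26
d(3) = 3 × 26 + 2 = 80
d(4) = 3 × 80 + 2 = 242
d(5) = 3 × 242 + 2 = 728
d(6) = 3 × 728 + 2 = 2186

2186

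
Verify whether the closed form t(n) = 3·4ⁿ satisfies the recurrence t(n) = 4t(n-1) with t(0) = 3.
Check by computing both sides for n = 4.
From the recurrence with t(0) = 3:
  t(0) = 3, t(1) = 12, t(2) = 48, t(3) = 192, t(4) = 768
  so the recurrence gives t(4) = 768.
From the proposed closed form t(n) = 3·4ⁿ:
  t(4) = 768.
Both sides give 768 at n = 4, and the initial condition(s) match, so the closed form is consistent.

Yes, the closed form is correct.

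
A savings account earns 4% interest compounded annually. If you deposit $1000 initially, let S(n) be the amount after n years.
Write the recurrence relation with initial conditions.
Each year the balance grows by 4%, i.e. is multiplied by 1 + 4/100 = 1.04, so S(n) = 1.04 × S(n-1). The initial deposit gives S(0) = 1000.
Unrolling gives the closed form S(n) = 1000 × (1.04)ⁿ.

S(n) = 1.04 × S(n-1), S(0) = 1000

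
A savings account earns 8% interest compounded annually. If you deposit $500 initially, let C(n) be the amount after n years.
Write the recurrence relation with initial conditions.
Each year the balance grows by 8%, i.e. is multiplied by 1 + 8/100 = 1.08, so C(n) = 1.08 × C(n-1). The initial deposit gives C(0) = 500.
Unrolling gives the closed form C(n) = 500 × (1.08)ⁿ.

C(n) = 1.08 × C(n-1), C(0) = 500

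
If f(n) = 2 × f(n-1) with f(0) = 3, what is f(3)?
Computing step by step:
f(0) = 3
f(1) = 2 × 3 = 6
f(2) = 2 × 6 = 12
f(3) = 2 × 12 = 24

24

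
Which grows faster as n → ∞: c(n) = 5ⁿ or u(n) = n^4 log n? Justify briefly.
Comparing growth rates:
Growth-rate hierarchy: log n ≺ any polynomial ≺ any exponential cⁿ (c>1) ≺ n! ≺ nⁿ.
exponential base 5 dominates polynomial degree 4 (with log factor) asymptotically.

c(n) grows faster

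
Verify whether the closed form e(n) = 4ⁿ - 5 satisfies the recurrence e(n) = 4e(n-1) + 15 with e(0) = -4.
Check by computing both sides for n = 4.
From the recurrence with e(0) = -4:
  e(0) = -4, e(1) = -1, e(2) = 11, e(3) = 59, e(4) = 251
  so the recurrence gives e(4) = 251.
From the proposed closed form e(n) = 4ⁿ - 5:
  e(4) = 251.
Both sides give 251 at n = 4, and the initial condition(s) match, so the closed form is consistent.

Yes, the closed form is correct.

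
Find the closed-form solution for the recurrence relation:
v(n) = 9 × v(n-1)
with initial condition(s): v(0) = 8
Recurrence: v(n) = 9 × v(n-1), initial: v(0) = 8.
Each term is 9 times the previous, so this is geometric with ratio 9. After n steps: v(n) = v(0)·9ⁿ = 8·9ⁿ.

v(n) = 8·9ⁿ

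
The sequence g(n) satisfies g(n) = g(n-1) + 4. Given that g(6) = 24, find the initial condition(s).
g(6) = g(0) + 6·4, so g(0) = 24 - 24 = 0.

g(0) = 0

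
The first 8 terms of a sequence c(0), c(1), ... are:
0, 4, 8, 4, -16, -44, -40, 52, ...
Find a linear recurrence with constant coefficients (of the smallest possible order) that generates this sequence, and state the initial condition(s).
Look for the lowest-order linear relation among consecutive terms.
Observation: c(n) - 2·c(n-1) - (-3)·c(n-2) = 0 holds for the shown terms, and no order-1 relation c(n) = α·c(n-1) + β fits.
Check at n=3: 2·8 + (-3)·4 = 4. ✓

c(n) = 2c(n-1) - 3c(n-2), c(0) = 0, c(1) = 4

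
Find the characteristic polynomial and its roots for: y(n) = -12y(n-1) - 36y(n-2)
Substitute y(n) = rⁿ and divide through by rⁿ⁻²: r² + 12r + 36 = 0
Factor: (r + 6)² = 0, so r = -6 (double root).
General solution: y(n) = (A + Bn)·(-6)ⁿ

Characteristic: r² + 12r + 36 = 0, Roots: r = -6 (double root)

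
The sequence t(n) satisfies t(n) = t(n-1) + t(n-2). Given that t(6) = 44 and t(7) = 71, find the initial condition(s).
Work backwards using t(k) = t(k+2) - t(k+1):
t(5) = t(7) - t(6) = 71 - 44 = 27
t(4) = t(6) - t(5) = 44 - 27 = 17
t(3) = t(5) - t(4) = 27 - 17 = 10
t(2) = t(4) - t(3) = 17 - 10 = 7
t(1) = t(3) - t(2) = 10 - 7 = 3
t(0) = t(2) - t(1) = 7 - 3 = 4

t(0) = 4, t(1) = 3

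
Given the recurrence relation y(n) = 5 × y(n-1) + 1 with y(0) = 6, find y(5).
Computing step by step:
y(0) = 6
y(1) = 5 × 6 + 1 = 31
y(2) = 5 × 31 + 1 = 156
y(3) = 5 × 156 + 1 = 781
y(4) = 5 × 781 + 1 = 3906
y(5) = 5 × 3906 + 1 = 19531

19531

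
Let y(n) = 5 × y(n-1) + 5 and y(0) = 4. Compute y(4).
Computing step by step:
y(0) = 4
y(1) = 5 × 4 + 5 = 25
y(2) = 5 × 25 + 5 = 130
y(3) = 5 × 130 + 5 = 655
y(4) = 5 × 655 + 5 = 3280

3280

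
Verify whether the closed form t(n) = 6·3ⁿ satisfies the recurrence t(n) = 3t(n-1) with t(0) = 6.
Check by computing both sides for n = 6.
From the recurrence with t(0) = 6:
  t(0) = 6, t(1) = 18, t(2) = 54, t(3) = 162, t(4) = 486, t(5) = 1458, t(6) = 4374
  so the recurrence gives t(6) = 4374.
From the proposed closed form t(n) = 6·3ⁿ:
  t(6) = 4374.
Both sides give 4374 at n = 6, and the initial condition(s) match, so the closed form is consistent.

Yes, the closed form is correct.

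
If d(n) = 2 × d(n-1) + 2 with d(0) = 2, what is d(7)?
Computing step by step:
d(0) = 2
d(1) = 2 × 2 + 2 = 6
d(2) = 2 × 6 + 2 = 14
d(3) = 2 × 14 + 2 = 30
d(4) = 2 × 30 + 2 = 62
d(5) = 2 × 62 + 2 = 126
d(6) = 2 × 126 + 2 = 254
d(7) = 2 × 254 + 2 = 510

510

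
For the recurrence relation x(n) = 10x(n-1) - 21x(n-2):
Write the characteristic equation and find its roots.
Substitute x(n) = rⁿ and divide through by rⁿ⁻²: r² - 10r + 21 = 0
Factor: (r - 3)(r - 7) = 0, so r = 3, 7.
General solution: x(n) = A·3ⁿ + B·7ⁿ

Characteristic: r² - 10r + 21 = 0, Roots: r = 3, 7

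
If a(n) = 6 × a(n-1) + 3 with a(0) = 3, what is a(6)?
Computing step by step:
a(0) = 3
a(1) = 6 × 3 + 3 = 21
a(2) = 6 × 21 + 3 = 129
a(3) = 6 × 129 + 3 = 777
a(4) = 6 × 777 + 3 = 4665
a(5) = 6 × 4665 + 3 = 27993
a(6) = 6 × 27993 + 3 = 167961

167961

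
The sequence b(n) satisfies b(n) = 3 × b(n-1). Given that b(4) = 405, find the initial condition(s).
In general b(n) = 3ⁿ · b(0). At n = 4: b(0) = b(4) / 3^4 = 405 / 81 = 5.

b(0) = 5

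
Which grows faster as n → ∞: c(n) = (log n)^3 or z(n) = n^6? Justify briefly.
Comparing growth rates:
Growth-rate hierarchy: log n ≺ any polynomial ≺ any exponential cⁿ (c>1) ≺ n! ≺ nⁿ.
polynomial degree 6 dominates polylogarithmic (log n)^3 asymptotically.

z(n) grows faster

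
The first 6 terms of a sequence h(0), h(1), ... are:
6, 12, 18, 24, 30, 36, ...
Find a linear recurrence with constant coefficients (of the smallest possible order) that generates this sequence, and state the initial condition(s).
Look for the lowest-order linear relation among consecutive terms.
Observation: consecutive differences are constant (= 6).
Check at n=2: 1·12 + 6 = 18. ✓

h(n) = h(n-1) + 6, h(0) = 6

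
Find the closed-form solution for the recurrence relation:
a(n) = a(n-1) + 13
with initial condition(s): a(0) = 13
Recurrence: a(n) = a(n-1) + 13, initial: a(0) = 13.
Each step adds 13, so a(n) = a(0) + 13n = 13n + 13.

a(n) = 13n + 13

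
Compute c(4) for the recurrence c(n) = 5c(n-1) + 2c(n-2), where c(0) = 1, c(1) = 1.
Computing the sequence terms:
1, 1, 7, 37, 199

199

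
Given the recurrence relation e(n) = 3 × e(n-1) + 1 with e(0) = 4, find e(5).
Computing step by step:
e(0) = 4
e(1) = 3 × 4 + 1 = 13
e(2) = 3 × 13 + 1 = 40
e(3) = 3 × 40 + 1 = 121
e(4) = 3 × 121 + 1 = 364
e(5) = 3 × 364 + 1 = 1093

1093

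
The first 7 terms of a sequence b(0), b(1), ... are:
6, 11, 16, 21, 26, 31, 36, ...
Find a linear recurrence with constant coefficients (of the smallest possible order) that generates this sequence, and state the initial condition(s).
Look for the lowest-order linear relation among consecutive terms.
Observation: consecutive differences are constant (= 5).
Check at n=2: 1·11 + 5 = 16. ✓

b(n) = b(n-1) + 5, b(0) = 6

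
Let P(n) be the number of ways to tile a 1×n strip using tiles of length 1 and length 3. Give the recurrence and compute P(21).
Condition on the last tile: it has length 1 (leaving a 1×(n-1) strip) or length 3 (leaving a 1×(n-3) strip), so P(n) = P(n-1) + P(n-3) (order-3 linear recurrence).
For 0 ≤ i < 3 only unit tiles fit, so P(i) = 1.
Iterating the recurrence: P(3) = 2, P(4) = 3, P(5) = 4, P(6) = 6, P(7) = 9, P(8) = 13, P(9) = 19, P(10) = 28, P(11) = 41, P(12) = 60, P(13) = 88, P(14) = 129, P(15) = 189, P(16) = 277, P(17) = 406, P(18) = 595, P(19) = 872, P(20) = 1278, P(21) = 1873.

P(n) = P(n-1) + P(n-3), with P(i) = 1 for 0 ≤ i < 3; P(21) = 1873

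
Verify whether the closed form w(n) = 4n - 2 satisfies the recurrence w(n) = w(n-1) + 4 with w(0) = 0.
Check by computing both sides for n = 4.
From the recurrence with w(0) = 0:
  w(0) = 0, w(1) = 4, w(2) = 8, w(3) = 12, w(4) = 16
  so the recurrence gives w(4) = 16.
From the proposed closed form w(n) = 4n - 2:
  w(4) = 14.
The recurrence gives 16 but the closed form gives 14, so the closed form does not satisfy the recurrence.

No, the closed form is incorrect.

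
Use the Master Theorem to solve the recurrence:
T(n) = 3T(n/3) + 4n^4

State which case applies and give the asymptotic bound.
Master Theorem template: T(n) = a·T(n/b) + f(n).
Here: a=3, b=3, f(n)=4n^4
Compute log_b(a) = log_3(3) = 1.
f(n) = 4n^4 = Ω(n^(1+ε)) with ε = 3, and the regularity condition holds (a·f(n/b) = (a/b^4)·f(n) with a/b^4 = 3^-3 < 1). Case 3: T(n) = Θ(f(n)) = Θ(n^4).

Case 3: T(n) = Θ(n^4)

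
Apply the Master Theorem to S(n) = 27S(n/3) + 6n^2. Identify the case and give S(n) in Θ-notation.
Master Theorem template: S(n) = a·S(n/b) + f(n).
Here: a=27, b=3, f(n)=6n^2
Compute log_b(a) = log_3(27) = 3.
f(n) = 6n^2 = O(n^(3-ε)) with ε = 1. Case 1: S(n) = Θ(n^log_b(a)) = Θ(n^3).

Case 1: S(n) = Θ(n^3)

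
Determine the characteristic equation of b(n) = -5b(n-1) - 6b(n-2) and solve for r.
Substitute b(n) = rⁿ and divide through by rⁿ⁻²: r² + 5r + 6 = 0
Factor: (r + 2)(r + 3) = 0, so r = -2, -3.
General solution: b(n) = A·(-2)ⁿ + B·(-3)ⁿ

Characteristic: r² + 5r + 6 = 0, Roots: r = -2, -3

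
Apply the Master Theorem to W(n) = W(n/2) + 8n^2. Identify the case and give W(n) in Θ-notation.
Master Theorem template: W(n) = a·W(n/b) + f(n).
Here: a=1, b=2, f(n)=8n^2
Compute log_b(a) = log_2(1) = 0.
f(n) = 8n^2 = Ω(n^(0+ε)) with ε = 2, and the regularity condition holds (a·f(n/b) = (a/b^2)·f(n) with a/b^2 = 2^-2 < 1). Case 3: W(n) = Θ(f(n)) = Θ(n^2).

Case 3: W(n) = Θ(n^2)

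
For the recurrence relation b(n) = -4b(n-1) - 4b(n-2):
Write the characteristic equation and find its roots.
Substitute b(n) = rⁿ and divide through by rⁿ⁻²: r² + 4r + 4 = 0
Factor: (r + 2)² = 0, so r = -2 (double root).
General solution: b(n) = (A + Bn)·(-2)ⁿ

Characteristic: r² + 4r + 4 = 0, Roots: r = -2 (double root)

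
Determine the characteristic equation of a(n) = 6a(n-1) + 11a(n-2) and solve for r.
Substitute a(n) = rⁿ and divide through by rⁿ⁻²: r² - 6r - 11 = 0
Discriminant: 6² + 4·11 = 80, not a perfect square, so by the quadratic formula r = (6 ± √80)/2.
General solution: a(n) = A·r₁ⁿ + B·r₂ⁿ where r₁,r₂ = (6 ± √80)/2

Characteristic: r² - 6r - 11 = 0, Roots: r = (6 ± √80)/2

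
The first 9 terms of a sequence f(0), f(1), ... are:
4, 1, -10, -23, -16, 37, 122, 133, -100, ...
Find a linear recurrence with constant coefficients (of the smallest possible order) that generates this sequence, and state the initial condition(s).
Look for the lowest-order linear relation among consecutive terms.
Observation: f(n) - 2·f(n-1) - (-3)·f(n-2) = 0 holds for the shown terms, and no order-1 relation f(n) = α·f(n-1) + β fits.
Check at n=3: 2·-10 + (-3)·1 = -23. ✓

f(n) = 2f(n-1) - 3f(n-2), f(0) = 4, f(1) = 1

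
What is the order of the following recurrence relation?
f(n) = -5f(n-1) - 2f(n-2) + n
The order is the largest lag k for which f(n-k) appears. Here the deepest term is f(n-2) (the n term is non-homogeneous and does not affect the order), so the order is 2.

Order 2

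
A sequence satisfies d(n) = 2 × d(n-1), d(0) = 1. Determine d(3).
Computing step by step:
d(0) = 1
d(1) = 2 × 1 = 2
d(2) = 2 × 2 = 4
d(3) = 2 × 4 = 8

8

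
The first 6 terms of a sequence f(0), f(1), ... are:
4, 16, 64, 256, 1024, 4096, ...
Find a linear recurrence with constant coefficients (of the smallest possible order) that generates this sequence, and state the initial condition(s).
Look for the lowest-order linear relation among consecutive terms.
Observation: each term is 4× the previous.
Check at n=2: 4·16 = 64. ✓

f(n) = 4 × f(n-1), f(0) = 4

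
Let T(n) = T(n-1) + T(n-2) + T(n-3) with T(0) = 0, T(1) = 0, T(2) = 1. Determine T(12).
Computing the sequence terms:
0, 0, 1, 1, 2, 4, 7, 13, 24, 44, 81, 149, 274

274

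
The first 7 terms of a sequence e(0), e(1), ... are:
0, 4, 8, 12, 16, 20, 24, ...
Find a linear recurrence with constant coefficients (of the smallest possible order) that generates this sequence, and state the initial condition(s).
Look for the lowest-order linear relation among consecutive terms.
Observation: consecutive differences are constant (= 4).
Check at n=2: 1·4 + 4 = 8. ✓

e(n) = e(n-1) + 4, e(0) = 0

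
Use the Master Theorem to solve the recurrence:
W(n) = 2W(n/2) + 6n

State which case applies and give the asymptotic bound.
Master Theorem template: W(n) = a·W(n/b) + f(n).
Here: a=2, b=2, f(n)=6n
Compute log_b(a) = log_2(2) = 1.
f(n) = 6n = Θ(n). Case 2: W(n) = Θ(n log n).

Case 2: W(n) = Θ(n log n)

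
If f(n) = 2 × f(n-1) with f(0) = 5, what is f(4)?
Computing step by step:
f(0) = 5
f(1) = 2 × 5 = 10
f(2) = 2 × 10 = 20
f(3) = 2 × 20 = 40
f(4) = 2 × 40 = 80

80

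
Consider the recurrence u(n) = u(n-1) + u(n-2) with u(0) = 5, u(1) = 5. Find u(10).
Computing the sequence terms:
5, 5, 10, 15, 25, 40, 65, 105, 170, 275, 445

445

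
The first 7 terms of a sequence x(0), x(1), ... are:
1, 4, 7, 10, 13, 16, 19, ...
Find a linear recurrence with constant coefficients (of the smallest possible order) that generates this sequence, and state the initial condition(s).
Look for the lowest-order linear relation among consecutive terms.
Observation: consecutive differences are constant (= 3).
Check at n=2: 1·4 + 3 = 7. ✓

x(n) = x(n-1) + 3, x(0) = 1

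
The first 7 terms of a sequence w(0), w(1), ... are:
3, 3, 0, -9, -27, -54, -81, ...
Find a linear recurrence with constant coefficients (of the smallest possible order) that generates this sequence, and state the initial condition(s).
Look for the lowest-order linear relation among consecutive terms.
Observation: w(n) - 3·w(n-1) - (-3)·w(n-2) = 0 holds for the shown terms, and no order-1 relation w(n) = α·w(n-1) + β fits.
Check at n=3: 3·0 + (-3)·3 = -9. ✓

w(n) = 3w(n-1) - 3w(n-2), w(0) = 3, w(1) = 3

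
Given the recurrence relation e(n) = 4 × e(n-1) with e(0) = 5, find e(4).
Computing step by step:
e(0) = 5
e(1) = 4 × 5 = 20
e(2) = 4 × 20 = 80
e(3) = 4 × 80 = 320
e(4) = 4 × 320 = 1280

1280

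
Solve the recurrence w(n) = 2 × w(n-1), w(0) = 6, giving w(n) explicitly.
Recurrence: w(n) = 2 × w(n-1), initial: w(0) = 6.
Each term is 2 times the previous, so this is geometric with ratio 2. After n steps: w(n) = w(0)·2ⁿ = 6·2ⁿ.

w(n) = 6·2ⁿ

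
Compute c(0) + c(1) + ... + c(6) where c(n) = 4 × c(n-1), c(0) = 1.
Computing the sequence terms: 1, 4, 16, 64, 256, 1024, 4096
Adding these values together:

5461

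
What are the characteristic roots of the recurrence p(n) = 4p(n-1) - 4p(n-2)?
Substitute p(n) = rⁿ and divide through by rⁿ⁻²: r² - 4r + 4 = 0
Factor: (r - 2)² = 0, so r = 2 (double root).
General solution: p(n) = (A + Bn)·2ⁿ

Characteristic: r² - 4r + 4 = 0, Roots: r = 2 (double root)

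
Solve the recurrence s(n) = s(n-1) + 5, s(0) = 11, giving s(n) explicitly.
Recurrence: s(n) = s(n-1) + 5, initial: s(0) = 11.
Each step adds 5, so s(n) = s(0) + 5n = 5n + 11.

s(n) = 5n + 11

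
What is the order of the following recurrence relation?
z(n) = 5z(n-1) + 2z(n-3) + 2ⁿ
The order is the largest lag k for which z(n-k) appears. Here the deepest term is z(n-3) (the 2ⁿ term is non-homogeneous and does not affect the order), so the order is 3.

Order 3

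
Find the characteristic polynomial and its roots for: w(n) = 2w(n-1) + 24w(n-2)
Substitute w(n) = rⁿ and divide through by rⁿ⁻²: r² - 2r - 24 = 0
Factor: (r + 4)(r - 6) = 0, so r = -4, 6.
General solution: w(n) = A·(-4)ⁿ + B·6ⁿ

Characteristic: r² - 2r - 24 = 0, Roots: r = -4, 6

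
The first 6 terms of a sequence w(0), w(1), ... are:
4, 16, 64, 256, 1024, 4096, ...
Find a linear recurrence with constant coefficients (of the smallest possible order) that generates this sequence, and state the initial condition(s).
Look for the lowest-order linear relation among consecutive terms.
Observation: each term is 4× the previous.
Check at n=2: 4·16 = 64. ✓

w(n) = 4 × w(n-1), w(0) = 4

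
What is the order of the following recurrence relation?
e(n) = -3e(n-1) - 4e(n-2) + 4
The order is the largest lag k for which e(n-k) appears. Here the deepest term is e(n-2) (the 4 term is non-homogeneous and does not affect the order), so the order is 2.

Order 2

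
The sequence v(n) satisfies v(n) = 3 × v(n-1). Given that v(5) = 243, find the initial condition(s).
In general v(n) = 3ⁿ · v(0). At n = 5: v(0) = v(5) / 3^5 = 243 / 243 = 1.

v(0) = 1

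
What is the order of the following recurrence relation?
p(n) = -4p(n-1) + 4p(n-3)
The order is the largest lag k for which p(n-k) appears. Here the deepest term is p(n-3), so the order is 3.

Order 3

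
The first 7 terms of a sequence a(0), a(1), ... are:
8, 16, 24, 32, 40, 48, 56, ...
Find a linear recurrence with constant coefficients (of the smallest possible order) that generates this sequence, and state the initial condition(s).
Look for the lowest-order linear relation among consecutive terms.
Observation: consecutive differences are constant (= 8).
Check at n=2: 1·16 + 8 = 24. ✓

a(n) = a(n-1) + 8, a(0) = 8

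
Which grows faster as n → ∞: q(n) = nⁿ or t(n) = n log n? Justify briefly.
Comparing growth rates:
Growth-rate hierarchy: log n ≺ any polynomial ≺ any exponential cⁿ (c>1) ≺ n! ≺ nⁿ.
super-exponential nⁿ dominates polynomial degree 1 (with log factor) asymptotically.

q(n) grows faster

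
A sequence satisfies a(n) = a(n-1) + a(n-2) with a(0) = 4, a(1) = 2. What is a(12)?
Computing the sequence terms:
4, 2, 6, 8, 14, 22, 36, 58, 94, 152, 246, 398, 644

644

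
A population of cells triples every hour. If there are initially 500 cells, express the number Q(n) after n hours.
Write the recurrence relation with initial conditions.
Each hour multiplies the count by 3, so the count after n hours depends only on the count after n-1 hours: Q(n) = 3 × Q(n-1). The starting count gives Q(0) = 500.
Unrolling n times gives the closed form Q(n) = 500 × 3ⁿ.

Q(n) = 3 × Q(n-1), Q(0) = 500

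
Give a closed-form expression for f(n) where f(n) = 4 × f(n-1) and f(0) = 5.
Recurrence: f(n) = 4 × f(n-1), initial: f(0) = 5.
Each term is 4 times the previous, so this is geometric with ratio 4. After n steps: f(n) = f(0)·4ⁿ = 5·4ⁿ.

f(n) = 5·4ⁿ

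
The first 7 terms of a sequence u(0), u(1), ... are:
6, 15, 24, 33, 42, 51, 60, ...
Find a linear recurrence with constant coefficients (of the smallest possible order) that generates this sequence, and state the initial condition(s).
Look for the lowest-order linear relation among consecutive terms.
Observation: consecutive differences are constant (= 9).
Check at n=2: 1·15 + 9 = 24. ✓

u(n) = u(n-1) + 9, u(0) = 6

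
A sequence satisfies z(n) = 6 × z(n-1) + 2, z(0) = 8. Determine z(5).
Computing step by step:
z(0) = 8
z(1) = 6 × 8 + 2 = 50
z(2) = 6 × 50 + 2 = 302
z(3) = 6 × 302 + 2 = 1814
z(4) = 6 × 1814 + 2 = 10886
z(5) = 6 × 10886 + 2 = 65318

65318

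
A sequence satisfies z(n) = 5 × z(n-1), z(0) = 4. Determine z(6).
Computing step by step:
z(0) = 4
z(1) = 5 × 4 = 20
z(2) = 5 × 20 = 100
z(3) = 5 × 100 = 500
z(4) = 5 × 500 = 2500
z(5) = 5 × 2500 = 12500
z(6) = 5 × 12500 = 62500

62500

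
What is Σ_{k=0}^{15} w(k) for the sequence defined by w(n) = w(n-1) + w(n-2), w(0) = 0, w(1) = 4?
Computing the sequence terms: 0, 4, 4, 8, 12, 20, 32, 52, 84, 136, 220, 356, 576, 932, 1508, 2440
Adding these values together:

6384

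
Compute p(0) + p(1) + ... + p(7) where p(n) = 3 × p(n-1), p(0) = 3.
Computing the sequence terms: 3, 9, 27, 81, 243, 729, 2187, 6561
Adding these values together:

9840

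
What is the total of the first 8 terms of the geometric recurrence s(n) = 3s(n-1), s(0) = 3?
Computing the sequence terms: 3, 9, 27, 81, 243, 729, 2187, 6561
Adding these values together:

9840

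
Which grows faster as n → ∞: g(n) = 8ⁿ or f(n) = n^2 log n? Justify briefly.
Comparing growth rates:
Growth-rate hierarchy: log n ≺ any polynomial ≺ any exponential cⁿ (c>1) ≺ n! ≺ nⁿ.
exponential base 8 dominates polynomial degree 2 (with log factor) asymptotically.

g(n) grows faster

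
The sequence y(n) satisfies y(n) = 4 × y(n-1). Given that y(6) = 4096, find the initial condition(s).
In general y(n) = 4ⁿ · y(0). At n = 6: y(0) = y(6) / 4^6 = 4096 / 4096 = 1.

y(0) = 1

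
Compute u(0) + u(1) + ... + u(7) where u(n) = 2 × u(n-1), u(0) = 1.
Computing the sequence terms: 1, 2, 4, 8, 16, 32, 64, 128
Adding these values together:

255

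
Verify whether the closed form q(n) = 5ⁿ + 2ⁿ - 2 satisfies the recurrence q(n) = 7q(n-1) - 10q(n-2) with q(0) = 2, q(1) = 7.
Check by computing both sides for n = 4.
From the recurrence with q(0) = 2, q(1) = 7:
  q(0) = 2, q(1) = 7, q(2) = 29, q(3) = 133, q(4) = 641
  so the recurrence gives q(4) = 641.
From the proposed closed form q(n) = 5ⁿ + 2ⁿ - 2:
  q(4) = 639.
The recurrence gives 641 but the closed form gives 639, so the closed form does not satisfy the recurrence.

No, the closed form is incorrect.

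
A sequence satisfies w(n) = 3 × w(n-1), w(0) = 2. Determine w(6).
Computing step by step:
w(0) = 2
w(1) = 3 × 2 = 6
w(2) = 3 × 6 = 18
w(3) = 3 × 18 = 54
w(4) = 3 × 54 = 162
w(5) = 3 × 162 = 486
w(6) = 3 × 486 = 1458

1458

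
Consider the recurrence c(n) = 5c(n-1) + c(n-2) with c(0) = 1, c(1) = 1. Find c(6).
Computing the sequence terms:
1, 1, 6, 31, 161, 836, 4341

4341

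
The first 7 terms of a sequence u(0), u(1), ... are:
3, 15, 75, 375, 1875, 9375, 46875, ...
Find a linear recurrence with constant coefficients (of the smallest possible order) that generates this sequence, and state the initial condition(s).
Look for the lowest-order linear relation among consecutive terms.
Observation: each term is 5× the previous.
Check at n=2: 5·15 = 75. ✓

u(n) = 5 × u(n-1), u(0) = 3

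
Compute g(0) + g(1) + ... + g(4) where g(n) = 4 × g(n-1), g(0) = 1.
Computing the sequence terms: 1, 4, 16, 64, 256
Adding these values together:

341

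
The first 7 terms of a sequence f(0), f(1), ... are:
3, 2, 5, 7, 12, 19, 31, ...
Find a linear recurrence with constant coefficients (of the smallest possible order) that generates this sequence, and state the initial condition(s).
Look for the lowest-order linear relation among consecutive terms.
Observation: f(n) - 1·f(n-1) - (1)·f(n-2) = 0 holds for the shown terms, and no order-1 relation f(n) = α·f(n-1) + β fits.
Check at n=3: 1·5 + (1)·2 = 7. ✓

f(n) = f(n-1) + f(n-2), f(0) = 3, f(1) = 2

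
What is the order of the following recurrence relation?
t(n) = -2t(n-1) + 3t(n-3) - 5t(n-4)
The order is the largest lag k for which t(n-k) appears. Here the deepest term is t(n-4), so the order is 4.

Order 4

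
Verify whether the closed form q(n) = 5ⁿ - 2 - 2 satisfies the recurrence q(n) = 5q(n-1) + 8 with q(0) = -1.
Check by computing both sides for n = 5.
From the recurrence with q(0) = -1:
  q(0) = -1, q(1) = 3, q(2) = 23, q(3) = 123, q(4) = 623, q(5) = 3123
  so the recurrence gives q(5) = 3123.
From the proposed closed form q(n) = 5ⁿ - 2 - 2:
  q(5) = 3121.
The recurrence gives 3123 but the closed form gives 3121, so the closed form does not satisfy the recurrence.

No, the closed form is incorrect.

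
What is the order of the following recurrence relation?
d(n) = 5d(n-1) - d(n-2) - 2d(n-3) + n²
The order is the largest lag k for which d(n-k) appears. Here the deepest term is d(n-3) (the n² term is non-homogeneous and does not affect the order), so the order is 3.

Order 3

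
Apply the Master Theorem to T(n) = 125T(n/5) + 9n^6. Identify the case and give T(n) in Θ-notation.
Master Theorem template: T(n) = a·T(n/b) + f(n).
Here: a=125, b=5, f(n)=9n^6
Compute log_b(a) = log_5(125) = 3.
f(n) = 9n^6 = Ω(n^(3+ε)) with ε = 3, and the regularity condition holds (a·f(n/b) = (a/b^6)·f(n) with a/b^6 = 5^-3 < 1). Case 3: T(n) = Θ(f(n)) = Θ(n^6).

Case 3: T(n) = Θ(n^6)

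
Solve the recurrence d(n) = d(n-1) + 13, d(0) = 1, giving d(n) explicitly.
Recurrence: d(n) = d(n-1) + 13, initial: d(0) = 1.
Each step adds 13, so d(n) = d(0) + 13n = 13n + 1.

d(n) = 13n + 1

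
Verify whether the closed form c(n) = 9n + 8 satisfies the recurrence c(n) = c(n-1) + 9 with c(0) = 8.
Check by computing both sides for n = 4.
From the recurrence with c(0) = 8:
  c(0) = 8, c(1) = 17, c(2) = 26, c(3) = 35, c(4) = 44
  so the recurrence gives c(4) = 44.
From the proposed closed form c(n) = 9n + 8:
  c(4) = 44.
Both sides give 44 at n = 4, and the initial condition(s) match, so the closed form is consistent.

Yes, the closed form is correct.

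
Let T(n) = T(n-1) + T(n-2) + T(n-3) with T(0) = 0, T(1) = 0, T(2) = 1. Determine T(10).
Computing the sequence terms:
0, 0, 1, 1, 2, 4, 7, 13, 24, 44, 81

81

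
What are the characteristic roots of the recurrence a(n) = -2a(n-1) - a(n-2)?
Substitute a(n) = rⁿ and divide through by rⁿ⁻²: r² + 2r + 1 = 0
Factor: (r + 1)² = 0, so r = -1 (double root).
General solution: a(n) = (A + Bn)·(-1)ⁿ

Characteristic: r² + 2r + 1 = 0, Roots: r = -1 (double root)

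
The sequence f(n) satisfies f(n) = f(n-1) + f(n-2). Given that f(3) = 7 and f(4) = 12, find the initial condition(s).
Work backwards using f(k) = f(k+2) - f(k+1):
f(2) = f(4) - f(3) = 12 - 7 = 5
f(1) = f(3) - f(2) = 7 - 5 = 2
f(0) = f(2) - f(1) = 5 - 2 = 3

f(0) = 3, f(1) = 2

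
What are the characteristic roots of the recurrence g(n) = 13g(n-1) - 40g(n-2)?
Substitute g(n) = rⁿ and divide through by rⁿ⁻²: r² - 13r + 40 = 0
Factor: (r - 5)(r - 8) = 0, so r = 5, 8.
General solution: g(n) = A·5ⁿ + B·8ⁿ

Characteristic: r² - 13r + 40 = 0, Roots: r = 5, 8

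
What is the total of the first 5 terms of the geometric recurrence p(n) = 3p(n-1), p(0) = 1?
Computing the sequence terms: 1, 3, 9, 27, 81
Adding these values together:

121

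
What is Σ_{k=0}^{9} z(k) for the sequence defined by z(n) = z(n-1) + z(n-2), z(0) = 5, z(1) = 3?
Computing the sequence terms: 5, 3, 8, 11, 19, 30, 49, 79, 128, 207
Adding these values together:

539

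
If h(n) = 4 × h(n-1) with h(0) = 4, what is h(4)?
Computing step by step:
h(0) = 4
h(1) = 4 × 4 = 16
h(2) = 4 × 16 = 64
h(3) = 4 × 64 = 256
h(4) = 4 × 256 = 1024

1024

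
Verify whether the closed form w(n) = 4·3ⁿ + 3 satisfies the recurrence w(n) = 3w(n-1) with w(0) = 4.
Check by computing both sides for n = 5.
From the recurrence with w(0) = 4:
  w(0) = 4, w(1) = 12, w(2) = 36, w(3) = 108, w(4) = 324, w(5) = 972
  so the recurrence gives w(5) = 972.
From the proposed closed form w(n) = 4·3ⁿ + 3:
  w(5) = 975.
The recurrence gives 972 but the closed form gives 975, so the closed form does not satisfy the recurrence.

No, the closed form is incorrect.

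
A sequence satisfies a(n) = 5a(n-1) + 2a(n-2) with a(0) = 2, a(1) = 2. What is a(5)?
Computing the sequence terms:
2, 2, 14, 74, 398, 2138

2138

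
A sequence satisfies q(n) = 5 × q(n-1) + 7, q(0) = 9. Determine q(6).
Computing step by step:
q(0) = 9
q(1) = 5 × 9 + 7 = 52
q(2) = 5 × 52 + 7 = 267
q(3) = 5 × 267 + 7 = 1342
q(4) = 5 × 1342 + 7 = 6717
q(5) = 5 × 6717 + 7 = 33592
q(6) = 5 × 33592 + 7 = 167967

167967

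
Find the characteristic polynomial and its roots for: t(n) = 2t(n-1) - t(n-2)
Substitute t(n) = rⁿ and divide through by rⁿ⁻²: r² - 2r + 1 = 0
Factor: (r - 1)² = 0, so r = 1 (double root).
General solution: t(n) = (A + Bn)·1ⁿ

Characteristic: r² - 2r + 1 = 0, Roots: r = 1 (double root)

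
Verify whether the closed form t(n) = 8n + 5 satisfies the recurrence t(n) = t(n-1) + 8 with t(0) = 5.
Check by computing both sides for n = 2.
From the recurrence with t(0) = 5:
  t(0) = 5, t(1) = 13, t(2) = 21
  so the recurrence gives t(2) = 21.
From the proposed closed form t(n) = 8n + 5:
  t(2) = 21.
Both sides give 21 at n = 2, and the initial condition(s) match, so the closed form is consistent.

Yes, the closed form is correct.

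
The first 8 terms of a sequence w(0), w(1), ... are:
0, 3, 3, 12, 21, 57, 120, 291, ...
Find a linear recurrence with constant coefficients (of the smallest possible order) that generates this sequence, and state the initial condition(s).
Look for the lowest-order linear relation among consecutive terms.
Observation: w(n) - 1·w(n-1) - (3)·w(n-2) = 0 holds for the shown terms, and no order-1 relation w(n) = α·w(n-1) + β fits.
Check at n=3: 1·3 + (3)·3 = 12. ✓

w(n) = w(n-1) + 3w(n-2), w(0) = 0, w(1) = 3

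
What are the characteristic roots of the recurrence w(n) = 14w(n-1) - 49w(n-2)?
Substitute w(n) = rⁿ and divide through by rⁿ⁻²: r² - 14r + 49 = 0
Factor: (r - 7)² = 0, so r = 7 (double root).
General solution: w(n) = (A + Bn)·7ⁿ

Characteristic: r² - 14r + 49 = 0, Roots: r = 7 (double root)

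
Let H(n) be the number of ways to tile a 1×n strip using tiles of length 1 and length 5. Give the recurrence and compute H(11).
Condition on the last tile: it has length 1 (leaving a 1×(n-1) strip) or length 5 (leaving a 1×(n-5) strip), so H(n) = H(n-1) + H(n-5) (order-5 linear recurrence).
For 0 ≤ i < 5 only unit tiles fit, so H(i) = 1.
Iterating the recurrence: H(5) = 2, H(6) = 3, H(7) = 4, H(8) = 5, H(9) = 6, H(10) = 8, H(11) = 11.

H(n) = H(n-1) + H(n-5), with H(i) = 1 for 0 ≤ i < 5; H(11) = 11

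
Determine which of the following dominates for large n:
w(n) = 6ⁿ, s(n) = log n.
Comparing growth rates:
Growth-rate hierarchy: log n ≺ any polynomial ≺ any exponential cⁿ (c>1) ≺ n! ≺ nⁿ.
exponential base 6 dominates logarithmic asymptotically.

w(n) grows faster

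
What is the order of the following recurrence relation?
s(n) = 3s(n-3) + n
The order is the largest lag k for which s(n-k) appears. Here the deepest term is s(n-3) (the n term is non-homogeneous and does not affect the order), so the order is 3.

Order 3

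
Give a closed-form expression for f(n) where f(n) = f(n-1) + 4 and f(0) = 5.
Recurrence: f(n) = f(n-1) + 4, initial: f(0) = 5.
Each step adds 4, so f(n) = f(0) + 4n = 4n + 5.

f(n) = 4n + 5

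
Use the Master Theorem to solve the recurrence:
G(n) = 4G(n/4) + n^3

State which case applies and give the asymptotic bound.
Master Theorem template: G(n) = a·G(n/b) + f(n).
Here: a=4, b=4, f(n)=n^3
Compute log_b(a) = log_4(4) = 1.
f(n) = n^3 = Ω(n^(1+ε)) with ε = 2, and the regularity condition holds (a·f(n/b) = (a/b^3)·f(n) with a/b^3 = 4^-2 < 1). Case 3: G(n) = Θ(f(n)) = Θ(n^3).

Case 3: G(n) = Θ(n^3)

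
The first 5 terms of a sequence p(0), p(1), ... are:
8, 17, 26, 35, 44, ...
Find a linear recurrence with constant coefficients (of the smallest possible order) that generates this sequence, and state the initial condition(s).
Look for the lowest-order linear relation among consecutive terms.
Observation: consecutive differences are constant (= 9).
Check at n=2: 1·17 + 9 = 26. ✓

p(n) = p(n-1) + 9, p(0) = 8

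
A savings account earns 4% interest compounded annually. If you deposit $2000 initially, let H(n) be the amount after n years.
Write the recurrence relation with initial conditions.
Each year the balance grows by 4%, i.e. is multiplied by 1 + 4/100 = 1.04, so H(n) = 1.04 × H(n-1). The initial deposit gives H(0) = 2000.
Unrolling gives the closed form H(n) = 2000 × (1.04)ⁿ.

H(n) = 1.04 × H(n-1), H(0) = 2000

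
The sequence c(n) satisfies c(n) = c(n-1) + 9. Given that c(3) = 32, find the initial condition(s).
c(3) = c(0) + 3·9, so c(0) = 32 - 27 = 5.

c(0) = 5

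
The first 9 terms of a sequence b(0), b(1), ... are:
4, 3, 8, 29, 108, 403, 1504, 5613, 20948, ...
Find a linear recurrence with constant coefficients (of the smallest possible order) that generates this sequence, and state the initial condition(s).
Look for the lowest-order linear relation among consecutive terms.
Observation: b(n) - 4·b(n-1) - (-1)·b(n-2) = 0 holds for the shown terms, and no order-1 relation b(n) = α·b(n-1) + β fits.
Check at n=3: 4·8 + (-1)·3 = 29. ✓

b(n) = 4b(n-1) - b(n-2), b(0) = 4, b(1) = 3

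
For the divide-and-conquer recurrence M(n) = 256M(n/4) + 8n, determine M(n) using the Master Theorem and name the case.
Master Theorem template: M(n) = a·M(n/b) + f(n).
Here: a=256, b=4, f(n)=8n
Compute log_b(a) = log_4(256) = 4.
f(n) = 8n = O(n^(4-ε)) with ε = 3. Case 1: M(n) = Θ(n^log_b(a)) = Θ(n^4).

Case 1: M(n) = Θ(n^4)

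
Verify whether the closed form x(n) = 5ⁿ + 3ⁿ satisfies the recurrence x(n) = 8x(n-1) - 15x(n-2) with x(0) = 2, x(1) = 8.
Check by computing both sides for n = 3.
From the recurrence with x(0) = 2, x(1) = 8:
  x(0) = 2, x(1) = 8, x(2) = 34, x(3) = 152
  so the recurrence gives x(3) = 152.
From the proposed closed form x(n) = 5ⁿ + 3ⁿ:
  x(3) = 152.
Both sides give 152 at n = 3, and the initial condition(s) match, so the closed form is consistent.

Yes, the closed form is correct.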